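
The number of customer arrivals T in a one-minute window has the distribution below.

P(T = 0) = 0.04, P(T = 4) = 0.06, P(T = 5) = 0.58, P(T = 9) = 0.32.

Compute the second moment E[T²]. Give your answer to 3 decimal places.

41.380

E[T²] = (0)²(0.04) + (4)²(0.06) + (5)²(0.58) + (9)²(0.32) = 41.38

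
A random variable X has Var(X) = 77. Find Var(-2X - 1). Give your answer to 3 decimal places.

Var(-2X - 1) = (-2)²·Var(X) = 4·77 = 308

308.000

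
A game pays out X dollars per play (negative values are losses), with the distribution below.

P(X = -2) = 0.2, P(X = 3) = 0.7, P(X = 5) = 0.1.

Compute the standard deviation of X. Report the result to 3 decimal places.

E[X] = (-2)(0.2) + (3)(0.7) + (5)(0.1) = 2.2
E[X²] = (-2)²(0.2) + (3)²(0.7) + (5)²(0.1) = 9.6
Var(X) = E[X²] − (E[X])² = 9.6 − (2.2)² = 4.76
SD(X) = √4.76 ≈ 2.182

2.182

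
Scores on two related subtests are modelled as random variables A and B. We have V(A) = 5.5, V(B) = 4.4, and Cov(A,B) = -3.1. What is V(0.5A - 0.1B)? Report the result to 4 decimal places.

1.7290

V(0.5A - 0.1B) = (0.5)²·V(A) + (-0.1)²·V(B) + 2·(0.5)·(-0.1)·Cov(A,B)
= 0.25·5.5 + 0.01·4.4 + -0.1·-3.1 = 1.729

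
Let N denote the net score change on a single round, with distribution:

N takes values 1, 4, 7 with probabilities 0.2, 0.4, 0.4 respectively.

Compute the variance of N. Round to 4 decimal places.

E[N] = (1)(0.2) + (4)(0.4) + (7)(0.4) = 4.6
E[N²] = (1)²(0.2) + (4)²(0.4) + (7)²(0.4) = 26.2
var(N) = E[N²] − (E[N])² = 26.2 − (4.6)² = 5.04

5.0400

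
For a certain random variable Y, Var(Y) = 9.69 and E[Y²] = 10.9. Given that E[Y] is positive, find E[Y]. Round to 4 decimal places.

(E[Y])² = E[Y²] − Var(Y) = 10.9 − 9.69 = 1.21
E[Y] = √1.21 = 1.1

1.1000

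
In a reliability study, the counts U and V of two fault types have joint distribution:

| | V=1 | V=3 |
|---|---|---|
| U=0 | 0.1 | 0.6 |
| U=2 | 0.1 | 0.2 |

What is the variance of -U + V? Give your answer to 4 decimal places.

1.8000

E[U] = 0.6,  E[V] = 2.6,  E[UV] = 1.4
Var(U) = 1.2 − (0.6)² = 0.84;  Var(V) = 7.4 − (2.6)² = 0.64
Cov(U,V) = 1.4 − (0.6)(2.6) = -0.16
Var(-U + V) = (-1)²·0.84 + (1)²·0.64 + 2·(-1)·(1)·-0.16 = 1.8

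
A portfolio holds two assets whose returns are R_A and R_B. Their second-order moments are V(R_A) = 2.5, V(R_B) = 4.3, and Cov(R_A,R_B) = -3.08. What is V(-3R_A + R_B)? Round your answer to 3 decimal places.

45.280

V(-3R_A + R_B) = (-3)²·V(R_A) + (1)²·V(R_B) + 2·(-3)·(1)·Cov(R_A,R_B)
= 9·2.5 + 1·4.3 + -6·-3.08 = 45.28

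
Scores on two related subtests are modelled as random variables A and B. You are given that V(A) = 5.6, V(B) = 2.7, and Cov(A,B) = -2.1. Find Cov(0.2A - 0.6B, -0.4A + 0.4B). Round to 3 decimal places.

-1.768

Cov(0.2A - 0.6B, -0.4A + 0.4B) = (0.2)(-0.4)V(A) + (-0.6)(0.4)V(B) + [(0.2)(0.4) + (-0.6)(-0.4)]Cov(A,B)
= -0.08·5.6 + -0.24·2.7 + 0.32·-2.1 = -1.768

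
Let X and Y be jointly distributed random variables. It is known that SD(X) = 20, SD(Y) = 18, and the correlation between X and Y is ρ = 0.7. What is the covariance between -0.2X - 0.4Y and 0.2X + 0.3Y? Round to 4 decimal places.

-90.1600

Var(X) = (20)² = 400;  Var(Y) = (18)² = 324
cov(X,Y) = ρ·SD(X)·SD(Y) = 0.7·20·18 = 252
cov(-0.2X - 0.4Y, 0.2X + 0.3Y) = (-0.2)(0.2)Var(X) + (-0.4)(0.3)Var(Y) + [(-0.2)(0.3) + (-0.4)(0.2)]cov(X,Y)
= -0.04·400 + -0.12·324 + -0.14·252 = -90.16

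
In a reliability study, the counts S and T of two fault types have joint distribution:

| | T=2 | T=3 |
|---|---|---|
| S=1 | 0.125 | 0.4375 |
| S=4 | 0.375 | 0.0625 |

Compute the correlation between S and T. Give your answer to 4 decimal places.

E[S] = 2.3125,  E[T] = 2.5
E[ST] = 5.3125
cov(S,T) = E[ST] − E[S]E[T] = 5.3125 − (2.3125)(2.5) = -0.46875
Var(S) = 2.21484375,  Var(T) = 0.25
ρ = -0.46875 / √(2.21484375·0.25) ≈ -0.6299

-0.6299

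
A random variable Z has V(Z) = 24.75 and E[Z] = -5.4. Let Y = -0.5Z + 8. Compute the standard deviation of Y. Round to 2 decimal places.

2.49

V(-0.5Z + 8) = (-0.5)²·24.75 = 6.1875
SD(Y) = √6.1875 ≈ 2.49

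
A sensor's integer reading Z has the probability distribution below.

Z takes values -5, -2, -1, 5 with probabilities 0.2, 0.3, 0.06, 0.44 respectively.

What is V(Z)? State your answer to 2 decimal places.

E[Z] = (-5)(0.2) + (-2)(0.3) + (-1)(0.06) + (5)(0.44) = 0.54
E[Z²] = (-5)²(0.2) + (-2)²(0.3) + (-1)²(0.06) + (5)²(0.44) = 17.26
V(Z) = E[Z²] − (E[Z])² = 17.26 − (0.54)² = 16.9684

16.97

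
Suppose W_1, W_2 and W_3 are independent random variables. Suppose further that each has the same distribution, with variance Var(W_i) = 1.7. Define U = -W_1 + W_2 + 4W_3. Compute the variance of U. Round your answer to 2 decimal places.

30.60

By independence, Var(U) = (-1)²Var(W_1) + (1)²Var(W_2) + (4)²Var(W_3)
= (-1)²·1.7 + (1)²·1.7 + (4)²·1.7 = 30.6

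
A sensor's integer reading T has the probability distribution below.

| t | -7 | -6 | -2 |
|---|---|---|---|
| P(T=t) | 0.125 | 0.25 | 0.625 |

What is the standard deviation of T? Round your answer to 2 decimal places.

2.12

E[T] = (-7)(0.125) + (-6)(0.25) + (-2)(0.625) = -3.625
E[T²] = (-7)²(0.125) + (-6)²(0.25) + (-2)²(0.625) = 17.625
Var(T) = E[T²] − (E[T])² = 17.625 − (-3.625)² = 4.484375
σ(T) = √4.484375 ≈ 2.12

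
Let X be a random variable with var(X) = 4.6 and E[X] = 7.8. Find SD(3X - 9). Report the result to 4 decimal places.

6.4343

var(3X - 9) = (3)²·4.6 = 41.4
SD(3X - 9) = √41.4 ≈ 6.4343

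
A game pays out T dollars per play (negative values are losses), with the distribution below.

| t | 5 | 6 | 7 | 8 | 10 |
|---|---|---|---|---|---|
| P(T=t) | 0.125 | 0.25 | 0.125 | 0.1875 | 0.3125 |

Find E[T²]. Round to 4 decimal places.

E[T²] = (5)²(0.125) + (6)²(0.25) + (7)²(0.125) + (8)²(0.1875) + (10)²(0.3125) = 61.5

61.5000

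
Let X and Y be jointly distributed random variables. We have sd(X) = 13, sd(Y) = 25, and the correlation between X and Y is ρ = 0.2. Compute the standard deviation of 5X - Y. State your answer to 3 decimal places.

Var(X) = (13)² = 169;  Var(Y) = (25)² = 625
Cov(X,Y) = ρ·sd(X)·sd(Y) = 0.2·13·25 = 65
Var(5X - Y) = (5)²·Var(X) + (-1)²·Var(Y) + 2·(5)·(-1)·Cov(X,Y)
= 25·169 + 1·625 + -10·65 = 4200
sd(5X - Y) = √4200 ≈ 64.807

64.807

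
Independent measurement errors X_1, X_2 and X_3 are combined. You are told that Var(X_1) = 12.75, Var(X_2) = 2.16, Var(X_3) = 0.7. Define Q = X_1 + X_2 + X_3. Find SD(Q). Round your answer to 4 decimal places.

3.9509

By independence, Var(Q) = (1)²Var(X_1) + (1)²Var(X_2) + (1)²Var(X_3)
= (1)²·12.75 + (1)²·2.16 + (1)²·0.7 = 15.61
SD(Q) = √15.61 ≈ 3.9509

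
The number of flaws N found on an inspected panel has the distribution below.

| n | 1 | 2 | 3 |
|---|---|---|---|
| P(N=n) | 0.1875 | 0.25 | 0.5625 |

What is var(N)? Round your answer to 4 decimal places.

E[N] = (1)(0.1875) + (2)(0.25) + (3)(0.5625) = 2.375
E[N²] = (1)²(0.1875) + (2)²(0.25) + (3)²(0.5625) = 6.25
var(N) = E[N²] − (E[N])² = 6.25 − (2.375)² = 0.609375

0.6094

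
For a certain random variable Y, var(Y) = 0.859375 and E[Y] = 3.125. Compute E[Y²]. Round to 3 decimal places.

10.625

E[Y²] = var(Y) + (E[Y])² = 0.859375 + (3.125)² = 10.625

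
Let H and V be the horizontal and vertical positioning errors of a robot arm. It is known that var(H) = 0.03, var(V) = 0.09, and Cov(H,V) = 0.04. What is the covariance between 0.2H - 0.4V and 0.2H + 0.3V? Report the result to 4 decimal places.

Cov(0.2H - 0.4V, 0.2H + 0.3V) = (0.2)(0.2)var(H) + (-0.4)(0.3)var(V) + [(0.2)(0.3) + (-0.4)(0.2)]Cov(H,V)
= 0.04·0.03 + -0.12·0.09 + -0.02·0.04 = -0.0104

-0.0104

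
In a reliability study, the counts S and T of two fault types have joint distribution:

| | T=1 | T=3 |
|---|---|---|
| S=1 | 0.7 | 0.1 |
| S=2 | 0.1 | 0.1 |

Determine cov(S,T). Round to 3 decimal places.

0.120

E[S] = 1.2,  E[T] = 1.4
E[ST] = 1.8
cov(S,T) = E[ST] − E[S]E[T] = 1.8 − (1.2)(1.4) = 0.12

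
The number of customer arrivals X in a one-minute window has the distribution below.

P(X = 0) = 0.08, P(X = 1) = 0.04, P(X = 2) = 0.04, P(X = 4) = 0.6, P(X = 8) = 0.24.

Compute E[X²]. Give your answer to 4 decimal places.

25.1600

E[X²] = (0)²(0.08) + (1)²(0.04) + (2)²(0.04) + (4)²(0.6) + (8)²(0.24) = 25.16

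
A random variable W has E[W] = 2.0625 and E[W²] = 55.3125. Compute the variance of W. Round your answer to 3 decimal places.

V(W) = 55.3125 − (2.0625)² = 51.05859375

51.059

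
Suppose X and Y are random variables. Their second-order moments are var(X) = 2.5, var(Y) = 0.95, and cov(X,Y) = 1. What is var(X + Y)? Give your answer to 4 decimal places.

5.4500

var(X + Y) = (1)²·var(X) + (1)²·var(Y) + 2·(1)·(1)·cov(X,Y)
= 1·2.5 + 1·0.95 + 2·1 = 5.45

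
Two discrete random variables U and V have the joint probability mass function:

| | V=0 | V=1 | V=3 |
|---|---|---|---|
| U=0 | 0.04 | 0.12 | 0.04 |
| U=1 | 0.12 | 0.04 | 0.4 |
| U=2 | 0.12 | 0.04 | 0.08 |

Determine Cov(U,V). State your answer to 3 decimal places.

-0.030

E[U] = 1.04,  E[V] = 1.76
E[UV] = 1.8
Cov(U,V) = E[UV] − E[U]E[V] = 1.8 − (1.04)(1.76) = -0.0304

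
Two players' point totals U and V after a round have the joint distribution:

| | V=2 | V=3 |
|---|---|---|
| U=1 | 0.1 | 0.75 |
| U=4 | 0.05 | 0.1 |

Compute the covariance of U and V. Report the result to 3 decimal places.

-0.083

E[U] = 1.45,  E[V] = 2.85
E[UV] = 4.05
Cov(U,V) = E[UV] − E[U]E[V] = 4.05 − (1.45)(2.85) = -0.0825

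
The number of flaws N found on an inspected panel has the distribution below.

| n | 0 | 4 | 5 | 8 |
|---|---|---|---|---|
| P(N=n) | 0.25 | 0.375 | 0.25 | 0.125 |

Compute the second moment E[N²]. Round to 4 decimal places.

20.2500

E[N²] = (0)²(0.25) + (4)²(0.375) + (5)²(0.25) + (8)²(0.125) = 20.25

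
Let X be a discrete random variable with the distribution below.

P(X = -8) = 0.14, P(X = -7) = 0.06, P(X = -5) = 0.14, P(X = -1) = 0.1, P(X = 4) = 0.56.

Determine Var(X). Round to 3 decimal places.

24.450

E[X] = (-8)(0.14) + (-7)(0.06) + (-5)(0.14) + (-1)(0.1) + (4)(0.56) = -0.1
E[X²] = (-8)²(0.14) + (-7)²(0.06) + (-5)²(0.14) + (-1)²(0.1) + (4)²(0.56) = 24.46
Var(X) = E[X²] − (E[X])² = 24.46 − (-0.1)² = 24.45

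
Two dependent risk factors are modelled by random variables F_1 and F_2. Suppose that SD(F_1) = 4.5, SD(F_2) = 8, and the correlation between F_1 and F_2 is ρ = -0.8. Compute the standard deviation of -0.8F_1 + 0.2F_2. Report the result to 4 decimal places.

Var(F_1) = (4.5)² = 20.25;  Var(F_2) = (8)² = 64
cov(F_1,F_2) = ρ·SD(F_1)·SD(F_2) = -0.8·4.5·8 = -28.8
Var(-0.8F_1 + 0.2F_2) = (-0.8)²·Var(F_1) + (0.2)²·Var(F_2) + 2·(-0.8)·(0.2)·cov(F_1,F_2)
= 0.64·20.25 + 0.04·64 + -0.32·-28.8 = 24.736
SD(-0.8F_1 + 0.2F_2) = √24.736 ≈ 4.9735

4.9735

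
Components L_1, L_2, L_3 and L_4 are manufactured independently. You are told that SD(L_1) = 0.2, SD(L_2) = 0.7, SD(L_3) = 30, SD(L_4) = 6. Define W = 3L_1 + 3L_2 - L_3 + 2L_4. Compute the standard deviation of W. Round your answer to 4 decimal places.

32.3847

Var(L_1) = 0.04, Var(L_2) = 0.49, Var(L_3) = 900, Var(L_4) = 36
By independence, Var(W) = (3)²Var(L_1) + (3)²Var(L_2) + (-1)²Var(L_3) + (2)²Var(L_4)
= (3)²·0.04 + (3)²·0.49 + (-1)²·900 + (2)²·36 = 1048.77
SD(W) = √1048.77 ≈ 32.3847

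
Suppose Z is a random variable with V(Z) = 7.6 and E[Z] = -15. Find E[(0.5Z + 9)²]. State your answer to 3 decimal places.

E[0.5Z + 9] = 0.5·-15 + 9 = 1.5
V(0.5Z + 9) = (0.5)²·7.6 = 1.9
E[(0.5Z + 9)²] = V((0.5Z + 9)) + (E[(0.5Z + 9)])² = 1.9 + (1.5)² = 4.15

4.150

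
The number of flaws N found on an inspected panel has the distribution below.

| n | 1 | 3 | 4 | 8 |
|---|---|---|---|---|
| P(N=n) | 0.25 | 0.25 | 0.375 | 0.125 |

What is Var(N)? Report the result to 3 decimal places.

E[N] = (1)(0.25) + (3)(0.25) + (4)(0.375) + (8)(0.125) = 3.5
E[N²] = (1)²(0.25) + (3)²(0.25) + (4)²(0.375) + (8)²(0.125) = 16.5
Var(N) = E[N²] − (E[N])² = 16.5 − (3.5)² = 4.25

4.250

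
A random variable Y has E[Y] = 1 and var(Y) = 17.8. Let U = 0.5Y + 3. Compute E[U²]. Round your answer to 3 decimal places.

E[0.5Y + 3] = 0.5·1 + 3 = 3.5
var(0.5Y + 3) = (0.5)²·17.8 = 4.45
E[U²] = var(U) + (E[U])² = 4.45 + (3.5)² = 16.7

16.700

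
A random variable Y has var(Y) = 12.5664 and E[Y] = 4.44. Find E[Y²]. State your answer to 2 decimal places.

E[Y²] = var(Y) + (E[Y])² = 12.5664 + (4.44)² = 32.28

32.28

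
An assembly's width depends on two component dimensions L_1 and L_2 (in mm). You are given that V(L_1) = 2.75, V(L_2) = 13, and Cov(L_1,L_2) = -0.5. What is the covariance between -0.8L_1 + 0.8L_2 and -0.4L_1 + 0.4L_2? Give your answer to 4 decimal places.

Cov(-0.8L_1 + 0.8L_2, -0.4L_1 + 0.4L_2) = (-0.8)(-0.4)V(L_1) + (0.8)(0.4)V(L_2) + [(-0.8)(0.4) + (0.8)(-0.4)]Cov(L_1,L_2)
= 0.32·2.75 + 0.32·13 + -0.64·-0.5 = 5.36

5.3600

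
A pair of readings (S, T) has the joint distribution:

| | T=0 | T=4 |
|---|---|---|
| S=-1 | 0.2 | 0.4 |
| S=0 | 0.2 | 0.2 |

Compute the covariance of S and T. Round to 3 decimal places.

-0.160

E[S] = -0.6,  E[T] = 2.4
E[ST] = -1.6
cov(S,T) = E[ST] − E[S]E[T] = -1.6 − (-0.6)(2.4) = -0.16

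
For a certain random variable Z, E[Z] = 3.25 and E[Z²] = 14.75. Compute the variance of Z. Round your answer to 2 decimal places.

var(Z) = 14.75 − (3.25)² = 4.1875

4.19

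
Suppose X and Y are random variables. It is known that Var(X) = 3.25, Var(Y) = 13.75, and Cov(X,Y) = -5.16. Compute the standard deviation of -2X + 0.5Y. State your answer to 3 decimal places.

5.173

Var(-2X + 0.5Y) = (-2)²·Var(X) + (0.5)²·Var(Y) + 2·(-2)·(0.5)·Cov(X,Y)
= 4·3.25 + 0.25·13.75 + -2·-5.16 = 26.7575
SD(-2X + 0.5Y) = √26.7575 ≈ 5.173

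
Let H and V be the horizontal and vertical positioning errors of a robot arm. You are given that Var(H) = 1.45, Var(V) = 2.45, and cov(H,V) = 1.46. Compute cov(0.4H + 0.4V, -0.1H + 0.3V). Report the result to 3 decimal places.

0.353

cov(0.4H + 0.4V, -0.1H + 0.3V) = (0.4)(-0.1)Var(H) + (0.4)(0.3)Var(V) + [(0.4)(0.3) + (0.4)(-0.1)]cov(H,V)
= -0.04·1.45 + 0.12·2.45 + 0.08·1.46 = 0.3528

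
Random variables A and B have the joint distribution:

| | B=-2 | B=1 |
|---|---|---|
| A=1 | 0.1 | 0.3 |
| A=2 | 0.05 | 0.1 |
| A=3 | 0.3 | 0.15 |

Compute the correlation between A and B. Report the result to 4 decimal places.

E[A] = 2.05,  E[B] = -0.35
E[AB] = -1.25
Cov(A,B) = E[AB] − E[A]E[B] = -1.25 − (2.05)(-0.35) = -0.5325
var(A) = 0.8475,  var(B) = 2.2275
ρ = -0.5325 / √(0.8475·2.2275) ≈ -0.3876

-0.3876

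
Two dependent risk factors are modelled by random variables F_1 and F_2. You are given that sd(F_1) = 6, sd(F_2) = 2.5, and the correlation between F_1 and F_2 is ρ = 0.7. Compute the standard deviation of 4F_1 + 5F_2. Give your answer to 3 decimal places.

33.945

var(F_1) = (6)² = 36;  var(F_2) = (2.5)² = 6.25
cov(F_1,F_2) = ρ·sd(F_1)·sd(F_2) = 0.7·6·2.5 = 10.5
var(4F_1 + 5F_2) = (4)²·var(F_1) + (5)²·var(F_2) + 2·(4)·(5)·cov(F_1,F_2)
= 16·36 + 25·6.25 + 40·10.5 = 1152.25
sd(4F_1 + 5F_2) = √1152.25 ≈ 33.945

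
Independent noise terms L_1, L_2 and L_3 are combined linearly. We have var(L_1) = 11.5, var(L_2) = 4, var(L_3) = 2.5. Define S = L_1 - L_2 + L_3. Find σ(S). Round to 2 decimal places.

4.24

By independence, var(S) = (1)²var(L_1) + (-1)²var(L_2) + (1)²var(L_3)
= (1)²·11.5 + (-1)²·4 + (1)²·2.5 = 18
σ(S) = √18 ≈ 4.24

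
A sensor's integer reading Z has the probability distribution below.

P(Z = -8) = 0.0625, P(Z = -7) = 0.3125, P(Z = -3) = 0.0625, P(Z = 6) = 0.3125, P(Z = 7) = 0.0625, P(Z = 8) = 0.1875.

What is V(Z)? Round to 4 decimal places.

45.3086

E[Z] = (-8)(0.0625) + (-7)(0.3125) + (-3)(0.0625) + (6)(0.3125) + (7)(0.0625) + (8)(0.1875) = 0.9375
E[Z²] = (-8)²(0.0625) + (-7)²(0.3125) + (-3)²(0.0625) + (6)²(0.3125) + (7)²(0.0625) + (8)²(0.1875) = 46.1875
V(Z) = E[Z²] − (E[Z])² = 46.1875 − (0.9375)² = 45.30859375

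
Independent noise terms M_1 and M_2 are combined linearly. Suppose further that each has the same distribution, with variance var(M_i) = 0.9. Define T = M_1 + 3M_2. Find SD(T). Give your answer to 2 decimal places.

By independence, var(T) = (1)²var(M_1) + (3)²var(M_2)
= (1)²·0.9 + (3)²·0.9 = 9
SD(T) = √9 ≈ 3.00

3.00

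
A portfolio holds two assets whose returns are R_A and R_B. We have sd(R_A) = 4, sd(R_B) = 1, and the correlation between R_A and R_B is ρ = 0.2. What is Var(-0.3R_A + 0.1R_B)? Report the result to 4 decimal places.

1.4020

Var(R_A) = (4)² = 16;  Var(R_B) = (1)² = 1
Cov(R_A,R_B) = ρ·sd(R_A)·sd(R_B) = 0.2·4·1 = 0.8
Var(-0.3R_A + 0.1R_B) = (-0.3)²·Var(R_A) + (0.1)²·Var(R_B) + 2·(-0.3)·(0.1)·Cov(R_A,R_B)
= 0.09·16 + 0.01·1 + -0.06·0.8 = 1.402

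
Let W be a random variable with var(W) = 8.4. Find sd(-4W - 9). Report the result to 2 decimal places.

11.59

var(-4W - 9) = (-4)²·8.4 = 134.4
sd(-4W - 9) = √134.4 ≈ 11.59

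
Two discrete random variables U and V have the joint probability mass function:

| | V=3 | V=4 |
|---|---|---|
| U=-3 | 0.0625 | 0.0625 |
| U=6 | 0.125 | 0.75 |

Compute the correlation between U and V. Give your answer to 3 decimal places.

0.303

E[U] = 4.875,  E[V] = 3.8125
E[UV] = 18.9375
cov(U,V) = E[UV] − E[U]E[V] = 18.9375 − (4.875)(3.8125) = 0.3515625
var(U) = 8.859375,  var(V) = 0.15234375
ρ = 0.3515625 / √(8.859375·0.15234375) ≈ 0.303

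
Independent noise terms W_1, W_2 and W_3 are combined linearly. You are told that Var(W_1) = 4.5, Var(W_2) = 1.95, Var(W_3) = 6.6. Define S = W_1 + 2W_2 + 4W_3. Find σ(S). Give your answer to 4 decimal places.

10.8582

By independence, Var(S) = (1)²Var(W_1) + (2)²Var(W_2) + (4)²Var(W_3)
= (1)²·4.5 + (2)²·1.95 + (4)²·6.6 = 117.9
σ(S) = √117.9 ≈ 10.8582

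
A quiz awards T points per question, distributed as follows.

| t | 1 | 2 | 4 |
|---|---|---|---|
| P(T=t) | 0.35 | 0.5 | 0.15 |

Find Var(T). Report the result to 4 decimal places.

0.9475

E[T] = (1)(0.35) + (2)(0.5) + (4)(0.15) = 1.95
E[T²] = (1)²(0.35) + (2)²(0.5) + (4)²(0.15) = 4.75
Var(T) = E[T²] − (E[T])² = 4.75 − (1.95)² = 0.9475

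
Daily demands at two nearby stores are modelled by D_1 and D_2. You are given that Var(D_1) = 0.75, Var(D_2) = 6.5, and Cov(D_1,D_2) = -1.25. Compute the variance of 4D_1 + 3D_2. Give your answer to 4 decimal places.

Var(4D_1 + 3D_2) = (4)²·Var(D_1) + (3)²·Var(D_2) + 2·(4)·(3)·Cov(D_1,D_2)
= 16·0.75 + 9·6.5 + 24·-1.25 = 40.5

40.5000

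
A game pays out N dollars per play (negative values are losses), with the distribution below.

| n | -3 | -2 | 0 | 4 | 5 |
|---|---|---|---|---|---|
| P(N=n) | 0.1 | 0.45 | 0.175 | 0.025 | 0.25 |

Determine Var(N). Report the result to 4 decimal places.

9.3275

E[N] = (-3)(0.1) + (-2)(0.45) + (0)(0.175) + (4)(0.025) + (5)(0.25) = 0.15
E[N²] = (-3)²(0.1) + (-2)²(0.45) + (0)²(0.175) + (4)²(0.025) + (5)²(0.25) = 9.35
Var(N) = E[N²] − (E[N])² = 9.35 − (0.15)² = 9.3275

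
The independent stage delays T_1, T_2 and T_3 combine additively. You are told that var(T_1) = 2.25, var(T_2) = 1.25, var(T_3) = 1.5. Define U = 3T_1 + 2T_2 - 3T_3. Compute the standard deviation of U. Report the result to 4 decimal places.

By independence, var(U) = (3)²var(T_1) + (2)²var(T_2) + (-3)²var(T_3)
= (3)²·2.25 + (2)²·1.25 + (-3)²·1.5 = 38.75
sd(U) = √38.75 ≈ 6.2249

6.2249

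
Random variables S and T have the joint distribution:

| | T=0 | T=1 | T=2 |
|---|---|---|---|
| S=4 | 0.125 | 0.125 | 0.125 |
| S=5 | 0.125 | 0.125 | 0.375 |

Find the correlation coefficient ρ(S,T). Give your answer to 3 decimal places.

E[S] = 4.625,  E[T] = 1.25
E[ST] = 5.875
cov(S,T) = E[ST] − E[S]E[T] = 5.875 − (4.625)(1.25) = 0.09375
Var(S) = 0.234375,  Var(T) = 0.6875
ρ = 0.09375 / √(0.234375·0.6875) ≈ 0.234

0.234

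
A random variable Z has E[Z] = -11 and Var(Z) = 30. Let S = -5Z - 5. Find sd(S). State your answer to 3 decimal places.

Var(-5Z - 5) = (-5)²·30 = 750
sd(S) = √750 ≈ 27.386

27.386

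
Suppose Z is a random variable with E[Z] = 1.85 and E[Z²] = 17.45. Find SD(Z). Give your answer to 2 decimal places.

Var(Z) = 17.45 − (1.85)² = 14.0275
SD(Z) = √14.0275 ≈ 3.75

3.75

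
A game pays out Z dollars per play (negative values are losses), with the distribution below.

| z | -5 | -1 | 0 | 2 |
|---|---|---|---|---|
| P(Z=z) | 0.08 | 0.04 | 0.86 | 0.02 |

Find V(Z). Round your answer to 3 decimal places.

E[Z] = (-5)(0.08) + (-1)(0.04) + (0)(0.86) + (2)(0.02) = -0.4
E[Z²] = (-5)²(0.08) + (-1)²(0.04) + (0)²(0.86) + (2)²(0.02) = 2.12
V(Z) = E[Z²] − (E[Z])² = 2.12 − (-0.4)² = 1.96

1.960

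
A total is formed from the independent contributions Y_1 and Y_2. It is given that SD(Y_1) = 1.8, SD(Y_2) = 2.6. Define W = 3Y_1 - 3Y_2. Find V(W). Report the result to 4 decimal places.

90.0000

V(Y_1) = 3.24, V(Y_2) = 6.76
By independence, V(W) = (3)²V(Y_1) + (-3)²V(Y_2)
= (3)²·3.24 + (-3)²·6.76 = 90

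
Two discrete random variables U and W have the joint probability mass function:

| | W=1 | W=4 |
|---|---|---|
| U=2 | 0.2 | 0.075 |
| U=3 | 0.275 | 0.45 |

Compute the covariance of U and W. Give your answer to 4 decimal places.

E[U] = 2.725,  E[W] = 2.575
E[UW] = 7.225
Cov(U,W) = E[UW] − E[U]E[W] = 7.225 − (2.725)(2.575) = 0.208125

0.2081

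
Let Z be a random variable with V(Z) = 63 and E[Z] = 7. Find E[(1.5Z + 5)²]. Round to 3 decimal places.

382.000

E[1.5Z + 5] = 1.5·7 + 5 = 15.5
V(1.5Z + 5) = (1.5)²·63 = 141.75
E[(1.5Z + 5)²] = V((1.5Z + 5)) + (E[(1.5Z + 5)])² = 141.75 + (15.5)² = 382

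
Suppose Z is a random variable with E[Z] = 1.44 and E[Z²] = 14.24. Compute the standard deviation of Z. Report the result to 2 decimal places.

3.49

Var(Z) = 14.24 − (1.44)² = 12.1664
σ(Z) = √12.1664 ≈ 3.49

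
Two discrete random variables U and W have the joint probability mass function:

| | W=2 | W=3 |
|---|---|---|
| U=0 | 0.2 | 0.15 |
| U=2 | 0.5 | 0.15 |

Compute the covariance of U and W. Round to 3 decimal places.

E[U] = 1.3,  E[W] = 2.3
E[UW] = 2.9
Cov(U,W) = E[UW] − E[U]E[W] = 2.9 − (1.3)(2.3) = -0.09

-0.090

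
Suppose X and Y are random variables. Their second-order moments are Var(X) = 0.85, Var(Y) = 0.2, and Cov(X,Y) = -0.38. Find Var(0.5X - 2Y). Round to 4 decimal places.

Var(0.5X - 2Y) = (0.5)²·Var(X) + (-2)²·Var(Y) + 2·(0.5)·(-2)·Cov(X,Y)
= 0.25·0.85 + 4·0.2 + -2·-0.38 = 1.7725

1.7725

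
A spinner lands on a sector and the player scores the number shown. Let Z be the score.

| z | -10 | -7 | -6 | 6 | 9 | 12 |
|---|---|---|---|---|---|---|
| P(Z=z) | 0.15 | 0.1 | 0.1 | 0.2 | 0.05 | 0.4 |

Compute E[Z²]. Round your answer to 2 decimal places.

E[Z²] = (-10)²(0.15) + (-7)²(0.1) + (-6)²(0.1) + (6)²(0.2) + (9)²(0.05) + (12)²(0.4) = 92.35

92.35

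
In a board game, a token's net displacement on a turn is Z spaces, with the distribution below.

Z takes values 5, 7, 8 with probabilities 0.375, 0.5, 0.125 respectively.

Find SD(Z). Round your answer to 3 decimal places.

1.111

E[Z] = (5)(0.375) + (7)(0.5) + (8)(0.125) = 6.375
E[Z²] = (5)²(0.375) + (7)²(0.5) + (8)²(0.125) = 41.875
Var(Z) = E[Z²] − (E[Z])² = 41.875 − (6.375)² = 1.234375
SD(Z) = √1.234375 ≈ 1.111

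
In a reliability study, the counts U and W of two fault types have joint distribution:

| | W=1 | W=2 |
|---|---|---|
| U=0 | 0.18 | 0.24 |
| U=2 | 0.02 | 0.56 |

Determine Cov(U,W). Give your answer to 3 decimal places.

0.192

E[U] = 1.16,  E[W] = 1.8
E[UW] = 2.28
Cov(U,W) = E[UW] − E[U]E[W] = 2.28 − (1.16)(1.8) = 0.192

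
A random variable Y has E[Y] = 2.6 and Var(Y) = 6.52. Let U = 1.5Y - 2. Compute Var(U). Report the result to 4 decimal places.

14.6700

Var(1.5Y - 2) = (1.5)²·Var(Y) = 2.25·6.52 = 14.67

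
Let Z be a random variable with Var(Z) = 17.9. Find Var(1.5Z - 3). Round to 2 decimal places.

40.28

Var(1.5Z - 3) = (1.5)²·Var(Z) = 2.25·17.9 = 40.275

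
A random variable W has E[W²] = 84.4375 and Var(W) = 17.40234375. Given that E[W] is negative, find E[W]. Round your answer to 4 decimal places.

(E[W])² = E[W²] − Var(W) = 84.4375 − 17.40234375 = 67.03515625
E[W] = −√67.03515625 = -8.1875

-8.1875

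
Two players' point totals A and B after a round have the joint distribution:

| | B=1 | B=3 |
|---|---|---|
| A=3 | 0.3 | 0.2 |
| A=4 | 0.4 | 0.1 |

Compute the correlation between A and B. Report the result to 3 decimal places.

-0.218

E[A] = 3.5,  E[B] = 1.6
E[AB] = 5.5
cov(A,B) = E[AB] − E[A]E[B] = 5.5 − (3.5)(1.6) = -0.1
Var(A) = 0.25,  Var(B) = 0.84
ρ = -0.1 / √(0.25·0.84) ≈ -0.218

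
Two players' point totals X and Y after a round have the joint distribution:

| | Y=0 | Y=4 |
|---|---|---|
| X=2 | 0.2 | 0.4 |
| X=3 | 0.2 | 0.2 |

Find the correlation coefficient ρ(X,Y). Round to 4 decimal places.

-0.1667

E[X] = 2.4,  E[Y] = 2.4
E[XY] = 5.6
Cov(X,Y) = E[XY] − E[X]E[Y] = 5.6 − (2.4)(2.4) = -0.16
var(X) = 0.24,  var(Y) = 3.84
ρ = -0.16 / √(0.24·3.84) ≈ -0.1667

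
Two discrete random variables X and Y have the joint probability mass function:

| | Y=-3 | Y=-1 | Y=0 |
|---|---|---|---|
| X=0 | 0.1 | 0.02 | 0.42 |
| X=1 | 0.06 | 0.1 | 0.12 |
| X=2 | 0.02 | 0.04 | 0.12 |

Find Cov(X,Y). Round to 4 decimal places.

-0.0320

E[X] = 0.64,  E[Y] = -0.7
E[XY] = -0.48
Cov(X,Y) = E[XY] − E[X]E[Y] = -0.48 − (0.64)(-0.7) = -0.032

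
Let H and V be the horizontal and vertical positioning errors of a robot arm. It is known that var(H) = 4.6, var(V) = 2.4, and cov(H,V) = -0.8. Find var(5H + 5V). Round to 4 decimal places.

135.0000

var(5H + 5V) = (5)²·var(H) + (5)²·var(V) + 2·(5)·(5)·cov(H,V)
= 25·4.6 + 25·2.4 + 50·-0.8 = 135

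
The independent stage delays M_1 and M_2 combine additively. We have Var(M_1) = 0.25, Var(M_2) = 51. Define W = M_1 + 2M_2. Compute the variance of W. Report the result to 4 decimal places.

By independence, Var(W) = (1)²Var(M_1) + (2)²Var(M_2)
= (1)²·0.25 + (2)²·51 = 204.25

204.2500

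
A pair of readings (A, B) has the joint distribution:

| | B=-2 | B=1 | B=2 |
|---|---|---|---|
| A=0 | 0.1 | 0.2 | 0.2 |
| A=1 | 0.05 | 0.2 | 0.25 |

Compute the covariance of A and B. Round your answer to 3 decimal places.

E[A] = 0.5,  E[B] = 1
E[AB] = 0.6
Cov(A,B) = E[AB] − E[A]E[B] = 0.6 − (0.5)(1) = 0.1

0.100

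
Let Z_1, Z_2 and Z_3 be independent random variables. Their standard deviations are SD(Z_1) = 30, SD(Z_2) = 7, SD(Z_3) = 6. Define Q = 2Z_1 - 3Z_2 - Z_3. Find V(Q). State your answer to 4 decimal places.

V(Z_1) = 900, V(Z_2) = 49, V(Z_3) = 36
By independence, V(Q) = (2)²V(Z_1) + (-3)²V(Z_2) + (-1)²V(Z_3)
= (2)²·900 + (-3)²·49 + (-1)²·36 = 4077

4077.0000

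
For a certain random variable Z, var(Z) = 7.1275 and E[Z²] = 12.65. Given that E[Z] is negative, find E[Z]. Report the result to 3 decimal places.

(E[Z])² = E[Z²] − var(Z) = 12.65 − 7.1275 = 5.5225
E[Z] = −√5.5225 = -2.35

-2.350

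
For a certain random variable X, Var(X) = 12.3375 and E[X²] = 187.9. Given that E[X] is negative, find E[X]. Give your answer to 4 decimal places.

-13.2500

(E[X])² = E[X²] − Var(X) = 187.9 − 12.3375 = 175.5625
E[X] = −√175.5625 = -13.25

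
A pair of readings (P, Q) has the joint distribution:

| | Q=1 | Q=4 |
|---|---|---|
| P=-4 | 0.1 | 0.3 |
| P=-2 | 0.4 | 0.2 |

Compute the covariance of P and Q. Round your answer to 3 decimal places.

E[P] = -2.8,  E[Q] = 2.5
E[PQ] = -7.6
cov(P,Q) = E[PQ] − E[P]E[Q] = -7.6 − (-2.8)(2.5) = -0.6

-0.600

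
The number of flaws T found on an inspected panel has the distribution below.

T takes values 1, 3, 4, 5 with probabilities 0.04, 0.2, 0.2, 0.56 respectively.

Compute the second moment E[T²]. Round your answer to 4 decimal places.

19.0400

E[T²] = (1)²(0.04) + (3)²(0.2) + (4)²(0.2) + (5)²(0.56) = 19.04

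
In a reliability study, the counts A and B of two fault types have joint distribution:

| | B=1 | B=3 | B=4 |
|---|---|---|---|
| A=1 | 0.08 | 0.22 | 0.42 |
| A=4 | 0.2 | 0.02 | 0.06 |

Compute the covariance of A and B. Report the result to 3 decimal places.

-0.953

E[A] = 1.84,  E[B] = 2.92
E[AB] = 4.42
cov(A,B) = E[AB] − E[A]E[B] = 4.42 − (1.84)(2.92) = -0.9528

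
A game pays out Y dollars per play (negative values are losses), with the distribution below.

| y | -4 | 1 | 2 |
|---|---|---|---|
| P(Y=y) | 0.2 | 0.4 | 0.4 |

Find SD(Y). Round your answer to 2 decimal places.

E[Y] = (-4)(0.2) + (1)(0.4) + (2)(0.4) = 0.4
E[Y²] = (-4)²(0.2) + (1)²(0.4) + (2)²(0.4) = 5.2
Var(Y) = E[Y²] − (E[Y])² = 5.2 − (0.4)² = 5.04
SD(Y) = √5.04 ≈ 2.24

2.24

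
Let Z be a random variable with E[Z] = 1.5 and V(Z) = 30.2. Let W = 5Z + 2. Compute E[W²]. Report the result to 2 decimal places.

E[5Z + 2] = 5·1.5 + 2 = 9.5
V(5Z + 2) = (5)²·30.2 = 755
E[W²] = V(W) + (E[W])² = 755 + (9.5)² = 845.25

845.25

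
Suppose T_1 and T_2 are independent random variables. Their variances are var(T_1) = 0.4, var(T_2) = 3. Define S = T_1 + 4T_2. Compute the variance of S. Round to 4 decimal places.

By independence, var(S) = (1)²var(T_1) + (4)²var(T_2)
= (1)²·0.4 + (4)²·3 = 48.4

48.4000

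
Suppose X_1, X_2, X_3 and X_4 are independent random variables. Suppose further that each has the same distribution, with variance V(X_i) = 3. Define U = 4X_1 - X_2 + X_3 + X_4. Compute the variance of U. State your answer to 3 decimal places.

57.000

By independence, V(U) = (4)²V(X_1) + (-1)²V(X_2) + (1)²V(X_3) + (1)²V(X_4)
= (4)²·3 + (-1)²·3 + (1)²·3 + (1)²·3 = 57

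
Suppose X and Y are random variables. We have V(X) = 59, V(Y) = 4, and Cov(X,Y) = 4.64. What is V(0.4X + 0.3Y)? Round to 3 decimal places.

10.914

V(0.4X + 0.3Y) = (0.4)²·V(X) + (0.3)²·V(Y) + 2·(0.4)·(0.3)·Cov(X,Y)
= 0.16·59 + 0.09·4 + 0.24·4.64 = 10.9136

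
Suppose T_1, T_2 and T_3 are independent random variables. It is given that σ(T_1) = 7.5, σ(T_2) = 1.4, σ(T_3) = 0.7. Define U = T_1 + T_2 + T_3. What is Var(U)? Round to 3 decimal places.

58.700

Var(T_1) = 56.25, Var(T_2) = 1.96, Var(T_3) = 0.49
By independence, Var(U) = (1)²Var(T_1) + (1)²Var(T_2) + (1)²Var(T_3)
= (1)²·56.25 + (1)²·1.96 + (1)²·0.49 = 58.7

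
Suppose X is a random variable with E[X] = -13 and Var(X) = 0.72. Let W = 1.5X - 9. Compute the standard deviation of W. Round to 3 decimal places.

Var(1.5X - 9) = (1.5)²·0.72 = 1.62
σ(W) = √1.62 ≈ 1.273

1.273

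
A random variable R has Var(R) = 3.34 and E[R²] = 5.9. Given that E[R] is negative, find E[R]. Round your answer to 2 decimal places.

-1.60

(E[R])² = E[R²] − Var(R) = 5.9 − 3.34 = 2.56
E[R] = −√2.56 = -1.6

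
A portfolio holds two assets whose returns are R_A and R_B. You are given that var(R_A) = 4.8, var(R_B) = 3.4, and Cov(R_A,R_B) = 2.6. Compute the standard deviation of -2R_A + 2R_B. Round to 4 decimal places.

3.4641

var(-2R_A + 2R_B) = (-2)²·var(R_A) + (2)²·var(R_B) + 2·(-2)·(2)·Cov(R_A,R_B)
= 4·4.8 + 4·3.4 + -8·2.6 = 12
SD(-2R_A + 2R_B) = √12 ≈ 3.4641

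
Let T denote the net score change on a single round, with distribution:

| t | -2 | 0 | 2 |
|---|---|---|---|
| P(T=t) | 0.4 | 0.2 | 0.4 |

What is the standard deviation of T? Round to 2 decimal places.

1.79

E[T] = (-2)(0.4) + (0)(0.2) + (2)(0.4) = 0
E[T²] = (-2)²(0.4) + (0)²(0.2) + (2)²(0.4) = 3.2
var(T) = E[T²] − (E[T])² = 3.2 − (0)² = 3.2
SD(T) = √3.2 ≈ 1.79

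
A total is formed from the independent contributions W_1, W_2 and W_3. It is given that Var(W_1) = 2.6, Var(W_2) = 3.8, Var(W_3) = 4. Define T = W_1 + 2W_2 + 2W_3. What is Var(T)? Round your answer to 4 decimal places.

33.8000

By independence, Var(T) = (1)²Var(W_1) + (2)²Var(W_2) + (2)²Var(W_3)
= (1)²·2.6 + (2)²·3.8 + (2)²·4 = 33.8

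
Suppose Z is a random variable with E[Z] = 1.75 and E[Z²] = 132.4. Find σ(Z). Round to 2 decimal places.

V(Z) = 132.4 − (1.75)² = 129.3375
σ(Z) = √129.3375 ≈ 11.37

11.37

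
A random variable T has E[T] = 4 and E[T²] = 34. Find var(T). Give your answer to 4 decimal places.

18.0000

var(T) = 34 − (4)² = 18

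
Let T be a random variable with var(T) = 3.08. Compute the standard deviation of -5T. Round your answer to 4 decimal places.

var(-5T) = (-5)²·3.08 = 77
σ(-5T) = √77 ≈ 8.7750

8.7750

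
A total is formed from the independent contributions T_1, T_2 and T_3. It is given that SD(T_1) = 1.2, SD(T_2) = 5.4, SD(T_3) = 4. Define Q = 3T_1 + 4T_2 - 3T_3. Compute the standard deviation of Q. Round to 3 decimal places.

Var(T_1) = 1.44, Var(T_2) = 29.16, Var(T_3) = 16
By independence, Var(Q) = (3)²Var(T_1) + (4)²Var(T_2) + (-3)²Var(T_3)
= (3)²·1.44 + (4)²·29.16 + (-3)²·16 = 623.52
SD(Q) = √623.52 ≈ 24.970

24.970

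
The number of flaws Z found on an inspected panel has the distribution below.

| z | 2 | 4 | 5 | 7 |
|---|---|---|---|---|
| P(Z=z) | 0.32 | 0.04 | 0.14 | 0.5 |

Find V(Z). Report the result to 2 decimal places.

4.92

E[Z] = (2)(0.32) + (4)(0.04) + (5)(0.14) + (7)(0.5) = 5
E[Z²] = (2)²(0.32) + (4)²(0.04) + (5)²(0.14) + (7)²(0.5) = 29.92
V(Z) = E[Z²] − (E[Z])² = 29.92 − (5)² = 4.92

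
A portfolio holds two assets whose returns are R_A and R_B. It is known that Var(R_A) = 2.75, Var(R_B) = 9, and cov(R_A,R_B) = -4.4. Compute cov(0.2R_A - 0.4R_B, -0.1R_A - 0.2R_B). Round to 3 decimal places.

cov(0.2R_A - 0.4R_B, -0.1R_A - 0.2R_B) = (0.2)(-0.1)Var(R_A) + (-0.4)(-0.2)Var(R_B) + [(0.2)(-0.2) + (-0.4)(-0.1)]cov(R_A,R_B)
= -0.02·2.75 + 0.08·9 + 0·-4.4 = 0.665

0.665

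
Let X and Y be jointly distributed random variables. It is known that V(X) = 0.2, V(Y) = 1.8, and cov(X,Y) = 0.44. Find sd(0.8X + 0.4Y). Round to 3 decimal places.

V(0.8X + 0.4Y) = (0.8)²·V(X) + (0.4)²·V(Y) + 2·(0.8)·(0.4)·cov(X,Y)
= 0.64·0.2 + 0.16·1.8 + 0.64·0.44 = 0.6976
sd(0.8X + 0.4Y) = √0.6976 ≈ 0.835

0.835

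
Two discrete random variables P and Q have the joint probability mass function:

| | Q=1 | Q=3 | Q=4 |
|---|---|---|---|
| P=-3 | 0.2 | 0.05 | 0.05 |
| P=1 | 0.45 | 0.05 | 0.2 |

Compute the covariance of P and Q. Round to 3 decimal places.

E[P] = -0.2,  E[Q] = 1.95
E[PQ] = -0.25
Cov(P,Q) = E[PQ] − E[P]E[Q] = -0.25 − (-0.2)(1.95) = 0.14

0.140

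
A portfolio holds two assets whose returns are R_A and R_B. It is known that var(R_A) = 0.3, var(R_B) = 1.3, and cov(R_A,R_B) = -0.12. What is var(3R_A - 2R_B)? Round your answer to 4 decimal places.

var(3R_A - 2R_B) = (3)²·var(R_A) + (-2)²·var(R_B) + 2·(3)·(-2)·cov(R_A,R_B)
= 9·0.3 + 4·1.3 + -12·-0.12 = 9.34

9.3400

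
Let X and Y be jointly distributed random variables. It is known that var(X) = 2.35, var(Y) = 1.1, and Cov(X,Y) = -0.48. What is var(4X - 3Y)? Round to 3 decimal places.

var(4X - 3Y) = (4)²·var(X) + (-3)²·var(Y) + 2·(4)·(-3)·Cov(X,Y)
= 16·2.35 + 9·1.1 + -24·-0.48 = 59.02

59.020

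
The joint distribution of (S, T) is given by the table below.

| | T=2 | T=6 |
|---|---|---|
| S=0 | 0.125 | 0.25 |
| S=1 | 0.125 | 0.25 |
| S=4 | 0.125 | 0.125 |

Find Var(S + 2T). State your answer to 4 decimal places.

E[S] = 1.375,  E[T] = 4.5,  E[ST] = 5.75
Var(S) = 4.375 − (1.375)² = 2.484375;  Var(T) = 24 − (4.5)² = 3.75
cov(S,T) = 5.75 − (1.375)(4.5) = -0.4375
Var(S + 2T) = (1)²·2.484375 + (2)²·3.75 + 2·(1)·(2)·-0.4375 = 15.734375

15.7344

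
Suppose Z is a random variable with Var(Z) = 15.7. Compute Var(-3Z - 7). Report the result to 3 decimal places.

Var(-3Z - 7) = (-3)²·Var(Z) = 9·15.7 = 141.3

141.300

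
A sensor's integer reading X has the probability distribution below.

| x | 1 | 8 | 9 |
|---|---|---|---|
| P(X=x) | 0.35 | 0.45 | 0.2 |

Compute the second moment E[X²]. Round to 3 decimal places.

45.350

E[X²] = (1)²(0.35) + (8)²(0.45) + (9)²(0.2) = 45.35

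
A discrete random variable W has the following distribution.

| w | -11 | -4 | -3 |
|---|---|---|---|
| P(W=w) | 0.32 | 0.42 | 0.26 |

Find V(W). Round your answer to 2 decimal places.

E[W] = (-11)(0.32) + (-4)(0.42) + (-3)(0.26) = -5.98
E[W²] = (-11)²(0.32) + (-4)²(0.42) + (-3)²(0.26) = 47.78
V(W) = E[W²] − (E[W])² = 47.78 − (-5.98)² = 12.0196

12.02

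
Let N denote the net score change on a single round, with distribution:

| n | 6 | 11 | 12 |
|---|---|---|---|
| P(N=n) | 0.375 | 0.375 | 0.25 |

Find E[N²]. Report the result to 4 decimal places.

E[N²] = (6)²(0.375) + (11)²(0.375) + (12)²(0.25) = 94.875

94.8750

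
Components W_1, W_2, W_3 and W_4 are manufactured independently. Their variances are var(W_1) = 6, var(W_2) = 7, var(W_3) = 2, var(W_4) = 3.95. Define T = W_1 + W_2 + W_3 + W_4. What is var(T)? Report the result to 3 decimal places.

By independence, var(T) = (1)²var(W_1) + (1)²var(W_2) + (1)²var(W_3) + (1)²var(W_4)
= (1)²·6 + (1)²·7 + (1)²·2 + (1)²·3.95 = 18.95

18.950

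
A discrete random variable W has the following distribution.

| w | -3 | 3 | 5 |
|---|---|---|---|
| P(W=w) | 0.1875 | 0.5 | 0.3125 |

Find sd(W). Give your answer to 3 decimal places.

E[W] = (-3)(0.1875) + (3)(0.5) + (5)(0.3125) = 2.5
E[W²] = (-3)²(0.1875) + (3)²(0.5) + (5)²(0.3125) = 14
Var(W) = E[W²] − (E[W])² = 14 − (2.5)² = 7.75
sd(W) = √7.75 ≈ 2.784

2.784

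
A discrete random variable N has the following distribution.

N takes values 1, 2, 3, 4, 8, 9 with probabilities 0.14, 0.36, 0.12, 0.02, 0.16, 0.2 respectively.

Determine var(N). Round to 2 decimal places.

E[N] = (1)(0.14) + (2)(0.36) + (3)(0.12) + (4)(0.02) + (8)(0.16) + (9)(0.2) = 4.38
E[N²] = (1)²(0.14) + (2)²(0.36) + (3)²(0.12) + (4)²(0.02) + (8)²(0.16) + (9)²(0.2) = 29.42
var(N) = E[N²] − (E[N])² = 29.42 − (4.38)² = 10.2356

10.24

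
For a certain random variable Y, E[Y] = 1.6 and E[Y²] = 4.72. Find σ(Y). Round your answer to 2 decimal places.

var(Y) = 4.72 − (1.6)² = 2.16
σ(Y) = √2.16 ≈ 1.47

1.47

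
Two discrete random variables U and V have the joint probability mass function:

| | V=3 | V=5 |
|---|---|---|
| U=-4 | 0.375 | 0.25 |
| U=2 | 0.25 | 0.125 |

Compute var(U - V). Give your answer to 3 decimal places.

9.750

E[U] = -1.75,  E[V] = 3.75,  E[UV] = -6.75
var(U) = 11.5 − (-1.75)² = 8.4375;  var(V) = 15 − (3.75)² = 0.9375
Cov(U,V) = -6.75 − (-1.75)(3.75) = -0.1875
var(U - V) = (1)²·8.4375 + (-1)²·0.9375 + 2·(1)·(-1)·-0.1875 = 9.75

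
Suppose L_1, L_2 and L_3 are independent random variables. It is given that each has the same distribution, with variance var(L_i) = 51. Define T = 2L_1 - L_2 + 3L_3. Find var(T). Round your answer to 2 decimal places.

By independence, var(T) = (2)²var(L_1) + (-1)²var(L_2) + (3)²var(L_3)
= (2)²·51 + (-1)²·51 + (3)²·51 = 714

714.00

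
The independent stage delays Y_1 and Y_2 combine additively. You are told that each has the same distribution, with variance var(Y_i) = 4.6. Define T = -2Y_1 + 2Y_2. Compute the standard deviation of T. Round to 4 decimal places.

6.0663

By independence, var(T) = (-2)²var(Y_1) + (2)²var(Y_2)
= (-2)²·4.6 + (2)²·4.6 = 36.8
sd(T) = √36.8 ≈ 6.0663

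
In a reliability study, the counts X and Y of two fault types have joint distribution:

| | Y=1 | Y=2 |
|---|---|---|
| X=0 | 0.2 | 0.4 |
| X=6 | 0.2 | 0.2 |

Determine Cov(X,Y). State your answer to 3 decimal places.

E[X] = 2.4,  E[Y] = 1.6
E[XY] = 3.6
Cov(X,Y) = E[XY] − E[X]E[Y] = 3.6 − (2.4)(1.6) = -0.24

-0.240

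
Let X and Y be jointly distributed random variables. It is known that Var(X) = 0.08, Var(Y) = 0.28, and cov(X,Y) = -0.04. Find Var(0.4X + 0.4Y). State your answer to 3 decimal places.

0.045

Var(0.4X + 0.4Y) = (0.4)²·Var(X) + (0.4)²·Var(Y) + 2·(0.4)·(0.4)·cov(X,Y)
= 0.16·0.08 + 0.16·0.28 + 0.32·-0.04 = 0.0448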